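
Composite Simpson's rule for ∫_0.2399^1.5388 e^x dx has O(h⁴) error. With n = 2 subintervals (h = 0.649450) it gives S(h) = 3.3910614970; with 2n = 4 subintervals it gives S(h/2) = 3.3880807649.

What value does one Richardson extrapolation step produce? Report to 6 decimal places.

The method has order 4: 2^4 = 16.
A(h/2) − A(h) = 3.3880807649 − 3.3910614970 = -0.0029807321
Divide by 2^4 − 1 = 15: (-0.0029807321)/15 = -0.0001987155
R = A(h/2) + (A(h/2) − A(h))/15 = 3.3880807649 − 0.0001987155 = 3.3878820494
Correction |R − A(h/2)| = 1.987e-04; gap |A(h/2) − A(h)| = 2.981e-03.

3.387882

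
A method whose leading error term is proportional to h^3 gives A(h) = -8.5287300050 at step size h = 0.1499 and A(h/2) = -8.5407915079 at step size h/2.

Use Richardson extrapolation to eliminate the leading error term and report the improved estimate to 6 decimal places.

Order 3 gives 2^r = 8 and 2^r − 1 = 7.
Top: 8(-8.5407915079) − (-8.5287300050) = -59.7976020582
Denominator 8 − 1 = 7.
Result: -8.5425145797

-8.542515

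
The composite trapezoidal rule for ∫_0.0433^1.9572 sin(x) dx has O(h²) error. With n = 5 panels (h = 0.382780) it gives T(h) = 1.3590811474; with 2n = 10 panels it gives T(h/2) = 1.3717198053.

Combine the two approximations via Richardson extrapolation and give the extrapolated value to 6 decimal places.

1.375933

r = 2: numerator weight 4, denominator 3.
4*1.3717198053 − 1.3590811474 = 4.1277980738
Divide by 2^2 − 1 = 3.
So the Richardson estimate is 1.3759326913.
Shift from A(h/2): +0.0042128860.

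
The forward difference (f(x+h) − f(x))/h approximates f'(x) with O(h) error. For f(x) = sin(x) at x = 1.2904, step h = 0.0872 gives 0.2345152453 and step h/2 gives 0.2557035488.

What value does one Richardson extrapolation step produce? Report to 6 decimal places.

Error is O(h^1); halving h shrinks it by 2^1 = 2.
Top: 2(0.2557035488) − (0.2345152453) = 0.2768918523
Denominator 2 − 1 = 1.
0.2768918523 ÷ 1 = 0.2768918523
Gap between inputs: 2.119e-02; correction applied: +0.0211883035.

0.276892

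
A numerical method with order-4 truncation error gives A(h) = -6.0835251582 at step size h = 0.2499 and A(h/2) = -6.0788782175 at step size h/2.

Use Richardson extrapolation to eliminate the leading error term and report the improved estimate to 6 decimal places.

-6.078568

r = 4: numerator weight 16, denominator 15.
16·(-6.0788782175) − (-6.0835251582) = -91.1785263218
Denominator 16 − 1 = 15.
So the Richardson estimate is -6.0785684215.
Shift from A(h/2): +0.0003097960.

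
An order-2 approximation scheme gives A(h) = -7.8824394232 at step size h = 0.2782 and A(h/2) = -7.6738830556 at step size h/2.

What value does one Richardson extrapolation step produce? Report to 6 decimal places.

-7.604364

Error is O(h^2); halving h shrinks it by 2^2 = 4.
Difference of the inputs: -7.6738830556 − (-7.8824394232) = 0.2085563676
Correction (A(h/2) − A(h))/(4 − 1) = 0.2085563676/3 = 0.0695187892
R = -7.6738830556 + 0.0695187892 = -7.6043642664
Shift from A(h/2): +0.0695187892.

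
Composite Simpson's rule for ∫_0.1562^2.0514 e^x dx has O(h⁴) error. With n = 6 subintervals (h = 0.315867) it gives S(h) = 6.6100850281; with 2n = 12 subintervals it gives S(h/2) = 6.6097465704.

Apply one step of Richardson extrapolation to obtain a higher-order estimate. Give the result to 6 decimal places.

With r = 4 the leading error scales as h^4, so the weight is 2^4 = 16.
Numerator 16 × A(h/2) − A(h) = 16 × 6.6097465704 − 6.6100850281 = 99.1458600983
Denominator 16 − 1 = 15.
So the Richardson estimate is 6.6097240066.

6.609724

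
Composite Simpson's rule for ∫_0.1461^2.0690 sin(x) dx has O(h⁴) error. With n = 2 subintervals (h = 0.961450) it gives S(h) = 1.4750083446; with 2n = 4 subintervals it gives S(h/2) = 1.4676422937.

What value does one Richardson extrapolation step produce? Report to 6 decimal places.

The method has order 4: 2^4 = 16.
Top: 16(1.4676422937) − (1.4750083446) = 22.0072683546
Denominator 16 − 1 = 15.
Extrapolated: 22.0072683546 / 15 = 1.4671512236

1.467151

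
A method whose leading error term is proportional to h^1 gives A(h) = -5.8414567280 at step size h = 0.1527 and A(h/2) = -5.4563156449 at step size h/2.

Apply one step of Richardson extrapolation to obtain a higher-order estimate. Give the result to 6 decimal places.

r = 1: numerator weight 2, denominator 1.
2·(-5.4563156449) = -10.9126312898; (-10.9126312898) − (-5.8414567280) = -5.0711745618
Extrapolated: (-5.0711745618) / 1 = -5.0711745618
Shift from A(h/2): +0.3851410831.

-5.071175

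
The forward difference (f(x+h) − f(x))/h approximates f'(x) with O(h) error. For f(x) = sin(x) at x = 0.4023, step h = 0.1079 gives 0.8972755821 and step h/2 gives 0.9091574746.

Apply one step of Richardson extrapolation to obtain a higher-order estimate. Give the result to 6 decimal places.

Leading term ∝ h^1; use weight 2 = 2^1.
2·0.9091574746 = 1.8183149492; subtract 0.8972755821 → 0.9210393671
0.9210393671 ÷ 1 = 0.9210393671
Correction |R − A(h/2)| = 1.188e-02; gap |A(h/2) − A(h)| = 1.188e-02.

0.921039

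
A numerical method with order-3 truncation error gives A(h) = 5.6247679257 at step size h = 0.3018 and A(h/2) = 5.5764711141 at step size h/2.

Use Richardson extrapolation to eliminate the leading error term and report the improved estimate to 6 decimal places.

5.569572

Order 3 gives 2^r = 8 and 2^r − 1 = 7.
2^3·A(h/2) = 44.6117689128; minus A(h) gives 38.9870009871.
38.9870009871 ÷ 7 = 5.5695715696
Shift from A(h/2): −0.0068995445.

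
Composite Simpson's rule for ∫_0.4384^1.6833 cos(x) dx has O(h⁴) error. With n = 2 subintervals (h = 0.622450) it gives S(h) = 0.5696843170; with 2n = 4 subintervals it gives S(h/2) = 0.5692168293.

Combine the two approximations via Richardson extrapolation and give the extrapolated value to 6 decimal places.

0.569186

With r = 4 the leading error scales as h^4, so the weight is 2^4 = 16.
16*0.5692168293 − 0.5696843170 = 8.5377849518
Denominator 16 − 1 = 15.
Result: 0.5691856635
Gap between inputs: 4.675e-04; correction applied: −0.0000311658.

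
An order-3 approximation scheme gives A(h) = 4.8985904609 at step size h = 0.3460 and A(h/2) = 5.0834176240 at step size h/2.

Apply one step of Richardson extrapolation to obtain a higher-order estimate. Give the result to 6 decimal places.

5.109822

With r = 3 the leading error scales as h^3, so the weight is 2^3 = 8.
8×5.0834176240 − 4.8985904609 = 35.7687505311
Denominator 8 − 1 = 7.
So the Richardson estimate is 5.1098215044.
Correction |R − A(h/2)| = 2.640e-02; gap |A(h/2) − A(h)| = 1.848e-01.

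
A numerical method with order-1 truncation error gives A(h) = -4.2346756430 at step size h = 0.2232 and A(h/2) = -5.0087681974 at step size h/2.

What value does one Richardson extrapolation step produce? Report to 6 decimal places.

-5.782861

Order 1 gives 2^r = 2 and 2^r − 1 = 1.
Numerator 2×A(h/2) − A(h) = 2×(-5.0087681974) − (-4.2346756430) = -5.7828607518
R = (-5.7828607518)/1 = -5.7828607518
Correction |R − A(h/2)| = 7.741e-01; gap |A(h/2) − A(h)| = 7.741e-01.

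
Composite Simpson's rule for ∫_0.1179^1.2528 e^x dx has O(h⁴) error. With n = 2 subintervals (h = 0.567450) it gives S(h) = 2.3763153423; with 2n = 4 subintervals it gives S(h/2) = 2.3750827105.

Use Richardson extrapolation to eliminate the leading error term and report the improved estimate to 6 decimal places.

2.375001

The method has order 4: 2^4 = 16.
Weighted: 38.0013233680 − 2.3763153423 = 35.6250080257
Denominator 16 − 1 = 15.
Result: 2.3750005350
Shift from A(h/2): −0.0000821755.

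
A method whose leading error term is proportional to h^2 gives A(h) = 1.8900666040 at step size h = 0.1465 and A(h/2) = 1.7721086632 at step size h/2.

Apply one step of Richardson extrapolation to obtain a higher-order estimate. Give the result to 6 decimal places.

With r = 2 the leading error scales as h^2, so the weight is 2^2 = 4.
2^2*A(h/2) = 7.0884346528; minus A(h) gives 5.1983680488.
5.1983680488 ÷ 3 = 1.7327893496
Gap between inputs: 1.180e-01; correction applied: −0.0393193136.

1.732789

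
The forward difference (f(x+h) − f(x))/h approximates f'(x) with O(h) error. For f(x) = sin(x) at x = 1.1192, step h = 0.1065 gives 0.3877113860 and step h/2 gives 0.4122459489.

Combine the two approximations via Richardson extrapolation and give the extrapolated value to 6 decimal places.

Error is O(h^1); halving h shrinks it by 2^1 = 2.
2*0.4122459489 = 0.8244918978; subtract 0.3877113860 → 0.4367805118
Divide by 2^1 − 1 = 1.
So the Richardson estimate is 0.4367805118.
Correction |R − A(h/2)| = 2.453e-02; gap |A(h/2) − A(h)| = 2.453e-02.

0.436781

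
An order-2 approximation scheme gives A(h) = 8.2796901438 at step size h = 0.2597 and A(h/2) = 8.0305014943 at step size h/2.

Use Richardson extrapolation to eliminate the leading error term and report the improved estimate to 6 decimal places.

Leading term ∝ h^2; use weight 4 = 2^2.
2^2·A(h/2) = 32.1220059772; minus A(h) gives 23.8423158334.
(4·8.0305014943 − 8.2796901438)/(4 − 1) = 7.9474386111
Gap between inputs: 2.492e-01; correction applied: −0.0830628832.

7.947439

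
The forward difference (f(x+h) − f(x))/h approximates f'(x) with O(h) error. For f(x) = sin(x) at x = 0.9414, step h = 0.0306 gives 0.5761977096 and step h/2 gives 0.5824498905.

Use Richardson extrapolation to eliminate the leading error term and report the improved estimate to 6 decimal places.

Leading term ∝ h^1; use weight 2 = 2^1.
Top: 2(0.5824498905) − (0.5761977096) = 0.5887020714
Denominator 2 − 1 = 1.
0.5887020714 ÷ 1 = 0.5887020714

0.588702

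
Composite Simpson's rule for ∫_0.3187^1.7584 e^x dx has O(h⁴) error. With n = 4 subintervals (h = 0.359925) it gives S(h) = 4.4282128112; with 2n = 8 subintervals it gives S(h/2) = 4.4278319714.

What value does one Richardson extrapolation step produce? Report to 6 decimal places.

Order 4 gives 2^r = 16 and 2^r − 1 = 15.
Weighted: 70.8453115424 − 4.4282128112 = 66.4170987312
Divide by 2^4 − 1 = 15.
Result: 4.4278065821

4.427807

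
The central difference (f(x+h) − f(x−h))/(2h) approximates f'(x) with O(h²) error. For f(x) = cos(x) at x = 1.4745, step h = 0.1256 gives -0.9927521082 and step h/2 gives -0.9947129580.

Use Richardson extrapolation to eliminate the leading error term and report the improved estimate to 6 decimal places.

r = 2, so 2^r = 4.
Numerator 4·A(h/2) − A(h) = 4·(-0.9947129580) − (-0.9927521082) = -2.9860997238
Denominator 4 − 1 = 3.
Extrapolated: (-2.9860997238) / 3 = -0.9953665746

-0.995367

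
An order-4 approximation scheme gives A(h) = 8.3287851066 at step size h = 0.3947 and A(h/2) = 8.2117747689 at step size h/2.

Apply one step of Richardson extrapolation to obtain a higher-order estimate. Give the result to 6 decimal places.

Method order is 4; weight 2^4 = 16.
16·8.2117747689 = 131.3883963024; 131.3883963024 − 8.3287851066 = 123.0596111958
Divide by 2^4 − 1 = 15.
123.0596111958 ÷ 15 = 8.2039740797

8.203974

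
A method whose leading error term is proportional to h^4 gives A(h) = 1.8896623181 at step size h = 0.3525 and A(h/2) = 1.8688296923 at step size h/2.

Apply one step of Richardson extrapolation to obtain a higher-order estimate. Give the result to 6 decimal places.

1.867441

r = 4, so 2^r = 16.
16*1.8688296923 − 1.8896623181 = 28.0116127587
R = 28.0116127587/15 = 1.8674408506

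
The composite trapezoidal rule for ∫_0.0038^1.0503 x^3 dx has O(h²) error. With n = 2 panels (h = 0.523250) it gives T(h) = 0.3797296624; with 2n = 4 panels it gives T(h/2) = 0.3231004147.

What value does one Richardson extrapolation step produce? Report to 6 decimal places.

r = 2, so 2^r = 4.
Top: 4(0.3231004147) − (0.3797296624) = 0.9126719964
Divide by 2^2 − 1 = 3.
So the Richardson estimate is 0.3042239988.

0.304224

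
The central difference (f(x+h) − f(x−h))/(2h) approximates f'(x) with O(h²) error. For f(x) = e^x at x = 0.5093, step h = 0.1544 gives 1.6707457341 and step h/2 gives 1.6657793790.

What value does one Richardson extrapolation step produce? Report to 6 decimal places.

1.664124

Leading term ∝ h^2; use weight 4 = 2^2.
Difference of the inputs: 1.6657793790 − 1.6707457341 = -0.0049663551
Correction (A(h/2) − A(h))/(4 − 1) = (-0.0049663551)/3 = -0.0016554517
R = 1.6657793790 − 0.0016554517 = 1.6641239273
Gap between inputs: 4.966e-03; correction applied: −0.0016554517.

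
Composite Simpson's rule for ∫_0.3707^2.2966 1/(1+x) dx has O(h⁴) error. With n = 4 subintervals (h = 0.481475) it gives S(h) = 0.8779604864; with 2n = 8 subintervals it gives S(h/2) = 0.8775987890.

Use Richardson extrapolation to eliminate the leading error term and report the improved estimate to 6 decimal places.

0.877575

The method has order 4: 2^4 = 16.
16 × 0.8775987890 = 14.0415806240; 14.0415806240 − 0.8779604864 = 13.1636201376
Extrapolated: 13.1636201376 / 15 = 0.8775746758
Shift from A(h/2): −0.0000241132.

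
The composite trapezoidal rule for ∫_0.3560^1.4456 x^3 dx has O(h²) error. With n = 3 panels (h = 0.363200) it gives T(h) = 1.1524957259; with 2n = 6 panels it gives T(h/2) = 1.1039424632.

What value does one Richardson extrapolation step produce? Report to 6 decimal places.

1.087758

Error is O(h^2); halving h shrinks it by 2^2 = 4.
Difference of the inputs: 1.1039424632 − 1.1524957259 = -0.0485532627
Divide by 2^2 − 1 = 3: (-0.0485532627)/3 = -0.0161844209
R = A(h/2) + (A(h/2) − A(h))/3 = 1.1039424632 − 0.0161844209 = 1.0877580423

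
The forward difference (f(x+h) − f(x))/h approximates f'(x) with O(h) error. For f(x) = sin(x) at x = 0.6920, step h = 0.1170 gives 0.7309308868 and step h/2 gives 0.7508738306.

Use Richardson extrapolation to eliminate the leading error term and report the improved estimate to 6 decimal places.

0.770817

With r = 1 the leading error scales as h^1, so the weight is 2^1 = 2.
2^1 × A(h/2) = 1.5017476612; minus A(h) gives 0.7708167744.
Divide by 2^1 − 1 = 1.
R = 0.7708167744/1 = 0.7708167744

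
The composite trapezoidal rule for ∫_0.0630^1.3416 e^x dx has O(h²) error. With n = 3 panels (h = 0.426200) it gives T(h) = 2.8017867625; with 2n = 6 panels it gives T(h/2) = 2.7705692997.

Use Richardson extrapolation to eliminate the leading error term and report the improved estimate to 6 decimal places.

Order 2 gives 2^r = 4 and 2^r − 1 = 3.
Numerator 4·A(h/2) − A(h) = 4·2.7705692997 − 2.8017867625 = 8.2804904363
8.2804904363 ÷ 3 = 2.7601634788
Shift from A(h/2): −0.0104058209.

2.760163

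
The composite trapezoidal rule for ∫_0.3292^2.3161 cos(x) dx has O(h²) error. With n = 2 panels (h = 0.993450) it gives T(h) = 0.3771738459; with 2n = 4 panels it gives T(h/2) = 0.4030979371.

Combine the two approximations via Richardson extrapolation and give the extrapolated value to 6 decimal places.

0.411739

Error is O(h^2); halving h shrinks it by 2^2 = 4.
4 × 0.4030979371 = 1.6123917484; 1.6123917484 − 0.3771738459 = 1.2352179025
R = 1.2352179025/3 = 0.4117393008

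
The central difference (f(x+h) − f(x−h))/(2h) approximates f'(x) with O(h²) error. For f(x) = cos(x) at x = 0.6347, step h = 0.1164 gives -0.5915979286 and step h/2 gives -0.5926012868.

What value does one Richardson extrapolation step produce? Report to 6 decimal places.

The method has order 2: 2^2 = 4.
4×(-0.5926012868) − (-0.5915979286) = -1.7788072186
R = (-1.7788072186)/3 = -0.5929357395

-0.592936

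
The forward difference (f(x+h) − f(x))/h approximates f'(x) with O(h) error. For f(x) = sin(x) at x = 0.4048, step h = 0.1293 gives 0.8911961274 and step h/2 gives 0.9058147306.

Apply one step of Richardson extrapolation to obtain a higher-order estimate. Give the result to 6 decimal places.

0.920433

Order 1 gives 2^r = 2 and 2^r − 1 = 1.
Numerator 2 × A(h/2) − A(h) = 2 × 0.9058147306 − 0.8911961274 = 0.9204333338
Denominator 2 − 1 = 1.
Extrapolated: 0.9204333338 / 1 = 0.9204333338
Shift from A(h/2): +0.0146186032.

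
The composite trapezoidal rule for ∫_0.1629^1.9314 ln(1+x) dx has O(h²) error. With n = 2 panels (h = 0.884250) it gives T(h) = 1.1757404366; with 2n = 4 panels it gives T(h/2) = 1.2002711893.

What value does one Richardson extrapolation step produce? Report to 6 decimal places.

The method has order 2: 2^2 = 4.
4·1.2002711893 = 4.8010847572; subtract 1.1757404366 → 3.6253443206
(4·1.2002711893 − 1.1757404366)/(4 − 1) = 1.2084481069

1.208448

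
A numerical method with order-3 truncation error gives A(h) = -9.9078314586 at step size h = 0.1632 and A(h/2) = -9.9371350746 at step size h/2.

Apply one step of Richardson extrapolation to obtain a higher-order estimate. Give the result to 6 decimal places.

-9.941321

Leading term ∝ h^3; use weight 8 = 2^3.
Numerator 8*A(h/2) − A(h) = 8*(-9.9371350746) − (-9.9078314586) = -69.5892491382
(-69.5892491382) ÷ 7 = -9.9413213055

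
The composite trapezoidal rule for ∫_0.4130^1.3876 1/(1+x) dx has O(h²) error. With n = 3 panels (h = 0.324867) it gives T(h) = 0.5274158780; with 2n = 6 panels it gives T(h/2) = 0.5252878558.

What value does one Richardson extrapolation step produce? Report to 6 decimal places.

0.524579

Order 2 gives 2^r = 4 and 2^r − 1 = 3.
A(h/2) − A(h) = 0.5252878558 − 0.5274158780 = -0.0021280222
Correction (A(h/2) − A(h))/(4 − 1) = (-0.0021280222)/3 = -0.0007093407
R = A(h/2) + (A(h/2) − A(h))/3 = 0.5252878558 − 0.0007093407 = 0.5245785151
Correction |R − A(h/2)| = 7.093e-04; gap |A(h/2) − A(h)| = 2.128e-03.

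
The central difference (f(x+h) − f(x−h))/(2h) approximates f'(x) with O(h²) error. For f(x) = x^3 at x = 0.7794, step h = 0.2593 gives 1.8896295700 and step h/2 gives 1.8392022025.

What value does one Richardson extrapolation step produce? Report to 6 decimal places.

The method has order 2: 2^2 = 4.
4*1.8392022025 = 7.3568088100; 7.3568088100 − 1.8896295700 = 5.4671792400
Denominator 4 − 1 = 3.
(4*1.8392022025 − 1.8896295700)/(4 − 1) = 1.8223930800
Gap between inputs: 5.043e-02; correction applied: −0.0168091225.

1.822393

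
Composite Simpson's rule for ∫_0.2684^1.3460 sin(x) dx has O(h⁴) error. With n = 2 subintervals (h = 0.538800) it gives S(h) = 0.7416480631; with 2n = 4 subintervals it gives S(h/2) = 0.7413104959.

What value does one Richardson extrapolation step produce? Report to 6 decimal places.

0.741288

The method has order 4: 2^4 = 16.
Top: 16(0.7413104959) − (0.7416480631) = 11.1193198713
Divide by 2^4 − 1 = 15.
So the Richardson estimate is 0.7412879914.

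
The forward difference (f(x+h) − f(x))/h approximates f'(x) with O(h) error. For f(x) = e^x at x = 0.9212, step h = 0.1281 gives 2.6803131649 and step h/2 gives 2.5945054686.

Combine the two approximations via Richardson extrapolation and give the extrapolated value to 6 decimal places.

With r = 1 the leading error scales as h^1, so the weight is 2^1 = 2.
2 × 2.5945054686 = 5.1890109372; 5.1890109372 − 2.6803131649 = 2.5086977723
Denominator 2 − 1 = 1.
So the Richardson estimate is 2.5086977723.
Gap between inputs: 8.581e-02; correction applied: −0.0858076963.

2.508698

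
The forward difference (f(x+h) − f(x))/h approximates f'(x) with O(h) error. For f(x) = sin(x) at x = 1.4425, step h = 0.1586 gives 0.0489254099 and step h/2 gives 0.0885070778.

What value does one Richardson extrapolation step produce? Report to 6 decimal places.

0.128089

With r = 1 the leading error scales as h^1, so the weight is 2^1 = 2.
A(h/2) − A(h) = 0.0885070778 − 0.0489254099 = 0.0395816679
Correction (A(h/2) − A(h))/(2 − 1) = 0.0395816679/1 = 0.0395816679
R = 0.0885070778 + 0.0395816679 = 0.1280887457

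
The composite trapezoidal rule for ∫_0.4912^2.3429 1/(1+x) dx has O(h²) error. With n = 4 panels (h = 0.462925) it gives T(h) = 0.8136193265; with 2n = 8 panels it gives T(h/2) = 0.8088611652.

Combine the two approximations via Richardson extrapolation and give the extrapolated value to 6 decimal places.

r = 2: numerator weight 4, denominator 3.
A(h/2) − A(h) = 0.8088611652 − 0.8136193265 = -0.0047581613
Divide by 2^2 − 1 = 3: (-0.0047581613)/3 = -0.0015860538
R = A(h/2) + (A(h/2) − A(h))/3 = 0.8088611652 − 0.0015860538 = 0.8072751114

0.807275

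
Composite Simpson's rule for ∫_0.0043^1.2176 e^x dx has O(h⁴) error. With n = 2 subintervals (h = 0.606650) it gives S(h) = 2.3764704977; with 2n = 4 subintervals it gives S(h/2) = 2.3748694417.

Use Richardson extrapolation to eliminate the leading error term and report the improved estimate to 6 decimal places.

The method has order 4: 2^4 = 16.
16 × 2.3748694417 − 2.3764704977 = 35.6214405695
(16 × 2.3748694417 − 2.3764704977)/(16 − 1) = 2.3747627046

2.374763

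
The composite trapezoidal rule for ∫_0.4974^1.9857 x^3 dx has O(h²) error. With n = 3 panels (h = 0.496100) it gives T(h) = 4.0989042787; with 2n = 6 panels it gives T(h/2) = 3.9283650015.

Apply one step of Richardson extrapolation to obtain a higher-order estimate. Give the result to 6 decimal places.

3.871519

r = 2: numerator weight 4, denominator 3.
Numerator 4 × A(h/2) − A(h) = 4 × 3.9283650015 − 4.0989042787 = 11.6145557273
11.6145557273 ÷ 3 = 3.8715185758
Shift from A(h/2): −0.0568464257.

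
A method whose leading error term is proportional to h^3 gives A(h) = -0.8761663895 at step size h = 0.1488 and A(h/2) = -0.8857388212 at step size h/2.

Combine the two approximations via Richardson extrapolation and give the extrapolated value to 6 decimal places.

Method order is 3; weight 2^3 = 8.
8·(-0.8857388212) − (-0.8761663895) = -6.2097441801
(-6.2097441801) ÷ 7 = -0.8871063114

-0.887106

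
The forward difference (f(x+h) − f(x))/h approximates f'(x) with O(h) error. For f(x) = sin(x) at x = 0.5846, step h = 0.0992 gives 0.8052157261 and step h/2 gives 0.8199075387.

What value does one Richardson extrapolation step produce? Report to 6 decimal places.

0.834599

Order 1 gives 2^r = 2 and 2^r − 1 = 1.
2 × 0.8199075387 = 1.6398150774; 1.6398150774 − 0.8052157261 = 0.8345993513
(2 × 0.8199075387 − 0.8052157261)/(2 − 1) = 0.8345993513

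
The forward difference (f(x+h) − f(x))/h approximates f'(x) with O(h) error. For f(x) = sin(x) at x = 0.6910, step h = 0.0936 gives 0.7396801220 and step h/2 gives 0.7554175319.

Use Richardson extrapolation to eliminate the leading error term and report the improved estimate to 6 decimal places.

0.771155

With r = 1 the leading error scales as h^1, so the weight is 2^1 = 2.
2^1*A(h/2) = 1.5108350638; minus A(h) gives 0.7711549418.
Divide by 2^1 − 1 = 1.
Extrapolated: 0.7711549418 / 1 = 0.7711549418
Shift from A(h/2): +0.0157374099.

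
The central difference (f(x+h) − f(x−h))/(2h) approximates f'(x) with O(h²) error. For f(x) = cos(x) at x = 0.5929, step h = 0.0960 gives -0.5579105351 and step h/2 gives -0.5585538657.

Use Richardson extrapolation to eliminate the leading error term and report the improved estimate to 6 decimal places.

Method order is 2; weight 2^2 = 4.
Weighted: (-2.2342154628) − (-0.5579105351) = -1.6763049277
Divide by 2^2 − 1 = 3.
Result: -0.5587683092
Correction |R − A(h/2)| = 2.144e-04; gap |A(h/2) − A(h)| = 6.433e-04.

-0.558768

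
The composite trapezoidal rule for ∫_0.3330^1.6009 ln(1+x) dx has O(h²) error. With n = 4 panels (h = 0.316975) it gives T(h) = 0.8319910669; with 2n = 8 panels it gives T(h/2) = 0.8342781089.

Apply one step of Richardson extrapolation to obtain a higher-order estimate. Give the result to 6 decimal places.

0.835040

Leading term ∝ h^2; use weight 4 = 2^2.
Weighted: 3.3371124356 − 0.8319910669 = 2.5051213687
Denominator 4 − 1 = 3.
Result: 0.8350404562
Correction |R − A(h/2)| = 7.623e-04; gap |A(h/2) − A(h)| = 2.287e-03.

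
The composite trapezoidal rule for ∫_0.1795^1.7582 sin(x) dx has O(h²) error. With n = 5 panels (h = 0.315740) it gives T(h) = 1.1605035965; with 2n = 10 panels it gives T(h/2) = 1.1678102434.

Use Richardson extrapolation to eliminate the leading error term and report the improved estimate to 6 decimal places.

With r = 2 the leading error scales as h^2, so the weight is 2^2 = 4.
4*1.1678102434 − 1.1605035965 = 3.5107373771
Denominator 4 − 1 = 3.
Result: 1.1702457924
Shift from A(h/2): +0.0024355490.

1.170246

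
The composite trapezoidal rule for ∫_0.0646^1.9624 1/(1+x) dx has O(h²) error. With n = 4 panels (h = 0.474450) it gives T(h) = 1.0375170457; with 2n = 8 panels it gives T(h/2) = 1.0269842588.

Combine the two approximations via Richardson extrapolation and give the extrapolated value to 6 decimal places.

1.023473

With r = 2 the leading error scales as h^2, so the weight is 2^2 = 4.
Top: 4(1.0269842588) − (1.0375170457) = 3.0704199895
Denominator 4 − 1 = 3.
Extrapolated: 3.0704199895 / 3 = 1.0234733298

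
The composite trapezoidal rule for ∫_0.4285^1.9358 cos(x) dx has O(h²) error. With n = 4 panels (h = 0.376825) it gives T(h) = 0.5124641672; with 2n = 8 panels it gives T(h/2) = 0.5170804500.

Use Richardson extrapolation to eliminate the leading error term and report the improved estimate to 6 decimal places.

The method has order 2: 2^2 = 4.
Top: 4(0.5170804500) − (0.5124641672) = 1.5558576328
Denominator 4 − 1 = 3.
Result: 0.5186192109
Gap between inputs: 4.616e-03; correction applied: +0.0015387609.

0.518619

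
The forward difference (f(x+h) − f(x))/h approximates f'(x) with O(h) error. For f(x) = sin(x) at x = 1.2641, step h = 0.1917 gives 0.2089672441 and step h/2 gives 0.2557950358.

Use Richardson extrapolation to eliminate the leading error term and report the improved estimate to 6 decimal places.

0.302623

r = 1: numerator weight 2, denominator 1.
Numerator 2*A(h/2) − A(h) = 2*0.2557950358 − 0.2089672441 = 0.3026228275
Divide by 2^1 − 1 = 1.
Result: 0.3026228275
Gap between inputs: 4.683e-02; correction applied: +0.0468277917.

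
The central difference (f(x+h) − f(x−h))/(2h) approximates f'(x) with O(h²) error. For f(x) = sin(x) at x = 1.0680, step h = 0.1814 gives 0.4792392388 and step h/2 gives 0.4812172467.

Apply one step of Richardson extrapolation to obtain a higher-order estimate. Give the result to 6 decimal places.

The method has order 2: 2^2 = 4.
4 × 0.4812172467 = 1.9248689868; subtract 0.4792392388 → 1.4456297480
R = 1.4456297480/3 = 0.4818765827

0.481877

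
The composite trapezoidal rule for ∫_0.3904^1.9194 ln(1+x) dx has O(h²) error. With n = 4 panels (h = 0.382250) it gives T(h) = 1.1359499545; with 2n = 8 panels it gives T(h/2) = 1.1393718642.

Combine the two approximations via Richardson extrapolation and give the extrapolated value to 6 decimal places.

With r = 2 the leading error scales as h^2, so the weight is 2^2 = 4.
4×1.1393718642 = 4.5574874568; subtract 1.1359499545 → 3.4215375023
Denominator 4 − 1 = 3.
Extrapolated: 3.4215375023 / 3 = 1.1405125008

1.140513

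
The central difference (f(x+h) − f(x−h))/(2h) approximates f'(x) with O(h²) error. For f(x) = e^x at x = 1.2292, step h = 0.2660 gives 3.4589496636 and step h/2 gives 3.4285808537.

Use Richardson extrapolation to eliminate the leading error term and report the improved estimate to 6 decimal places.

3.418458

Error is O(h^2); halving h shrinks it by 2^2 = 4.
2^2·A(h/2) = 13.7143234148; minus A(h) gives 10.2553737512.
Divide by 2^2 − 1 = 3.
(4·3.4285808537 − 3.4589496636)/(4 − 1) = 3.4184579171
Correction |R − A(h/2)| = 1.012e-02; gap |A(h/2) − A(h)| = 3.037e-02.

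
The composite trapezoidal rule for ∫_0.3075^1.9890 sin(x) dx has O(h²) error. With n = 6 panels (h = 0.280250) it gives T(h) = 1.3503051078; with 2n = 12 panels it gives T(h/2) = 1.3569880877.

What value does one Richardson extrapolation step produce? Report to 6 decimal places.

1.359216

Leading term ∝ h^2; use weight 4 = 2^2.
4×1.3569880877 = 5.4279523508; subtract 1.3503051078 → 4.0776472430
Extrapolated: 4.0776472430 / 3 = 1.3592157477
Gap between inputs: 6.683e-03; correction applied: +0.0022276600.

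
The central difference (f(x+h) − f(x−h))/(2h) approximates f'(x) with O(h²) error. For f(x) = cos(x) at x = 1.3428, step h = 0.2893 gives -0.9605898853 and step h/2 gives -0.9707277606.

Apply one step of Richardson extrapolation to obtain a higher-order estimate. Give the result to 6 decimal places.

r = 2: numerator weight 4, denominator 3.
A(h/2) − A(h) = -0.9707277606 − (-0.9605898853) = -0.0101378753
Correction (A(h/2) − A(h))/(4 − 1) = (-0.0101378753)/3 = -0.0033792918
R = -0.9707277606 − 0.0033792918 = -0.9741070524
Shift from A(h/2): −0.0033792918.

-0.974107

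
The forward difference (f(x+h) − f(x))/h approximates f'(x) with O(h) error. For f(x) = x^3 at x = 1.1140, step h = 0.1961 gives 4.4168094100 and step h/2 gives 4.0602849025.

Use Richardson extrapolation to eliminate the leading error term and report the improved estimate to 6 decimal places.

3.703760

Method order is 1; weight 2^1 = 2.
Top: 2(4.0602849025) − (4.4168094100) = 3.7037603950
R = 3.7037603950/1 = 3.7037603950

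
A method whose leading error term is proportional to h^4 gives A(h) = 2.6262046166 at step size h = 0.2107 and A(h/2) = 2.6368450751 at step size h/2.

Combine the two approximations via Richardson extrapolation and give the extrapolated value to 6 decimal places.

Order 4 gives 2^r = 16 and 2^r − 1 = 15.
2^4 × A(h/2) = 42.1895212016; minus A(h) gives 39.5633165850.
Denominator 16 − 1 = 15.
Result: 2.6375544390
Correction |R − A(h/2)| = 7.094e-04; gap |A(h/2) − A(h)| = 1.064e-02.

2.637554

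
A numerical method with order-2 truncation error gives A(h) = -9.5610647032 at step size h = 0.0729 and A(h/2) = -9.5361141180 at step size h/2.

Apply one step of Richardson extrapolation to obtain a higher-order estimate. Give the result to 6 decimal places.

Order 2 gives 2^r = 4 and 2^r − 1 = 3.
Difference of the inputs: -9.5361141180 − (-9.5610647032) = 0.0249505852
Divide by 2^2 − 1 = 3: 0.0249505852/3 = 0.0083168617
R = A(h/2) + (A(h/2) − A(h))/3 = -9.5361141180 + 0.0083168617 = -9.5277972563

-9.527797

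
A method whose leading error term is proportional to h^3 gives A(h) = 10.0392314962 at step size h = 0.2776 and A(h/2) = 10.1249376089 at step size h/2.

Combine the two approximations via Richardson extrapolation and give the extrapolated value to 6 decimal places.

10.137181

r = 3, so 2^r = 8.
8·10.1249376089 = 80.9995008712; subtract 10.0392314962 → 70.9602693750
(8·10.1249376089 − 10.0392314962)/(8 − 1) = 10.1371813393
Correction |R − A(h/2)| = 1.224e-02; gap |A(h/2) − A(h)| = 8.571e-02.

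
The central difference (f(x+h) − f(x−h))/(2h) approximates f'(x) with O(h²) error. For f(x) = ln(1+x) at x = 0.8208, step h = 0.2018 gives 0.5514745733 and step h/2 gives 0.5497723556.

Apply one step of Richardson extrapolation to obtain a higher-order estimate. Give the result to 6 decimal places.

0.549205

r = 2: numerator weight 4, denominator 3.
2^2·A(h/2) = 2.1990894224; minus A(h) gives 1.6476148491.
Divide by 2^2 − 1 = 3.
(4·0.5497723556 − 0.5514745733)/(4 − 1) = 0.5492049497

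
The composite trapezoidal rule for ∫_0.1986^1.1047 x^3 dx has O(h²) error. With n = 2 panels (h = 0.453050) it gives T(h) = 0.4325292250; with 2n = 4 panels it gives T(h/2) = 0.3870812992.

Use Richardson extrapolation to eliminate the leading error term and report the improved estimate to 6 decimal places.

r = 2, so 2^r = 4.
4·0.3870812992 = 1.5483251968; 1.5483251968 − 0.4325292250 = 1.1157959718
1.1157959718 ÷ 3 = 0.3719319906
Correction |R − A(h/2)| = 1.515e-02; gap |A(h/2) − A(h)| = 4.545e-02.

0.371932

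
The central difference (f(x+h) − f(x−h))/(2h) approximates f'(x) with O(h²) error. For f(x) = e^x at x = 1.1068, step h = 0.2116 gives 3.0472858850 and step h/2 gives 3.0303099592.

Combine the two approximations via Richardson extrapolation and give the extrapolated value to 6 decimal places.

3.024651

The method has order 2: 2^2 = 4.
Numerator 4 × A(h/2) − A(h) = 4 × 3.0303099592 − 3.0472858850 = 9.0739539518
Extrapolated: 9.0739539518 / 3 = 3.0246513173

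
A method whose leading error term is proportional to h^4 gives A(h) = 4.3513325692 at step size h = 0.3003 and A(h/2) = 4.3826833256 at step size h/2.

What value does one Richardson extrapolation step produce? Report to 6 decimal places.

Order 4 gives 2^r = 16 and 2^r − 1 = 15.
2^4×A(h/2) = 70.1229332096; minus A(h) gives 65.7716006404.
Extrapolated: 65.7716006404 / 15 = 4.3847733760

4.384773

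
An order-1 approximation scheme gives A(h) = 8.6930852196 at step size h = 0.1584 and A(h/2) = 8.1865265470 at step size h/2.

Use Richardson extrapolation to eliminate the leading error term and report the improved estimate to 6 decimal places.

7.679968

Method order is 1; weight 2^1 = 2.
Weighted: 16.3730530940 − 8.6930852196 = 7.6799678744
Denominator 2 − 1 = 1.
So the Richardson estimate is 7.6799678744.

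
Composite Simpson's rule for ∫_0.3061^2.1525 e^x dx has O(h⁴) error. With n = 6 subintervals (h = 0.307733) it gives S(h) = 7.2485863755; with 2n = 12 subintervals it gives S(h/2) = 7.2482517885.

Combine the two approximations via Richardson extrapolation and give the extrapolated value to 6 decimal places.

Method order is 4; weight 2^4 = 16.
16 × 7.2482517885 = 115.9720286160; subtract 7.2485863755 → 108.7234422405
Divide by 2^4 − 1 = 15.
Result: 7.2482294827

7.248229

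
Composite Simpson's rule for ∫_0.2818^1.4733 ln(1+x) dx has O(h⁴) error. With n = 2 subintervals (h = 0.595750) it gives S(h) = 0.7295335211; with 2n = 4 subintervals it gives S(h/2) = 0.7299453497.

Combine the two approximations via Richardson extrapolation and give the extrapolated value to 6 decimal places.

Order 4 gives 2^r = 16 and 2^r − 1 = 15.
16×0.7299453497 − 0.7295335211 = 10.9495920741
Divide by 2^4 − 1 = 15.
10.9495920741 ÷ 15 = 0.7299728049
Shift from A(h/2): +0.0000274552.

0.729973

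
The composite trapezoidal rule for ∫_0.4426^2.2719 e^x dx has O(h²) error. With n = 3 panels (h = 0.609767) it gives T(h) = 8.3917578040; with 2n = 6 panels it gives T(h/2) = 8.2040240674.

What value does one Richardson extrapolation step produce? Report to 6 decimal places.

8.141446

The method has order 2: 2^2 = 4.
Numerator 4*A(h/2) − A(h) = 4*8.2040240674 − 8.3917578040 = 24.4243384656
Divide by 2^2 − 1 = 3.
24.4243384656 ÷ 3 = 8.1414461552
Gap between inputs: 1.877e-01; correction applied: −0.0625779122.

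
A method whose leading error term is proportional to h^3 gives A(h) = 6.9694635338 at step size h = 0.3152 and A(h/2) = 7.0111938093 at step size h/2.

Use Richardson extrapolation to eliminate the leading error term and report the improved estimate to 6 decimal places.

7.017155

Method order is 3; weight 2^3 = 8.
8 × 7.0111938093 − 6.9694635338 = 49.1200869406
R = 49.1200869406/7 = 7.0171552772
Gap between inputs: 4.173e-02; correction applied: +0.0059614679.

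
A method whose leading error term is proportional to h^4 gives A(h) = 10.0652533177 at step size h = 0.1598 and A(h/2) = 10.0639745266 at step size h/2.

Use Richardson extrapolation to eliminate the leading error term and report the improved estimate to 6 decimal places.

Order 4 gives 2^r = 16 and 2^r − 1 = 15.
16*10.0639745266 = 161.0235924256; subtract 10.0652533177 → 150.9583391079
Denominator 16 − 1 = 15.
150.9583391079 ÷ 15 = 10.0638892739

10.063889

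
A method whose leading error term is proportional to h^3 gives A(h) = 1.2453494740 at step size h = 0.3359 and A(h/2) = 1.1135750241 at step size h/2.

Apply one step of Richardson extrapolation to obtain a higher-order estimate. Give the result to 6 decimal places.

Leading term ∝ h^3; use weight 8 = 2^3.
8×1.1135750241 = 8.9086001928; subtract 1.2453494740 → 7.6632507188
Divide by 2^3 − 1 = 7.
So the Richardson estimate is 1.0947501027.
Shift from A(h/2): −0.0188249214.

1.094750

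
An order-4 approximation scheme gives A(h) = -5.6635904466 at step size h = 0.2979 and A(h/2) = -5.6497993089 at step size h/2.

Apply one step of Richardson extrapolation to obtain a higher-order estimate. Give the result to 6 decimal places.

Leading term ∝ h^4; use weight 16 = 2^4.
16×(-5.6497993089) = -90.3967889424; (-90.3967889424) − (-5.6635904466) = -84.7331984958
Extrapolated: (-84.7331984958) / 15 = -5.6488798997
Correction |R − A(h/2)| = 9.194e-04; gap |A(h/2) − A(h)| = 1.379e-02.

-5.648880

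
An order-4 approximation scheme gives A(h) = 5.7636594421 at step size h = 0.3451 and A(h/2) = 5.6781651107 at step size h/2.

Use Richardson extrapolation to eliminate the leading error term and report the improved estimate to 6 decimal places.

5.672465

r = 4, so 2^r = 16.
16 × 5.6781651107 = 90.8506417712; 90.8506417712 − 5.7636594421 = 85.0869823291
(16 × 5.6781651107 − 5.7636594421)/(16 − 1) = 5.6724654886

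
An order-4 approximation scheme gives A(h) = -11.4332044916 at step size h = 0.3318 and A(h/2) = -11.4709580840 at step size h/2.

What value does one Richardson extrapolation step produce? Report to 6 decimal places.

Method order is 4; weight 2^4 = 16.
16*(-11.4709580840) − (-11.4332044916) = -172.1021248524
Extrapolated: (-172.1021248524) / 15 = -11.4734749902
Shift from A(h/2): −0.0025169062.

-11.473475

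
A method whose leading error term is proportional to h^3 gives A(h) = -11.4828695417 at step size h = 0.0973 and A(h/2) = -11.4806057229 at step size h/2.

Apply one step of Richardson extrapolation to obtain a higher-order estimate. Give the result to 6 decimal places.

r = 3: numerator weight 8, denominator 7.
Weighted: (-91.8448457832) − (-11.4828695417) = -80.3619762415
(-80.3619762415) ÷ 7 = -11.4802823202
Shift from A(h/2): +0.0003234027.

-11.480282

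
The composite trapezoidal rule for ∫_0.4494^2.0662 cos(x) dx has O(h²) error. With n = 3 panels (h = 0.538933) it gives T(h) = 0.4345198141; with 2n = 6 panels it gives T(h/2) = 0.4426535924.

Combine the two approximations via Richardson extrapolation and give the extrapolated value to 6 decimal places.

Order 2 gives 2^r = 4 and 2^r − 1 = 3.
Weighted: 1.7706143696 − 0.4345198141 = 1.3360945555
(4·0.4426535924 − 0.4345198141)/(4 − 1) = 0.4453648518
Shift from A(h/2): +0.0027112594.

0.445365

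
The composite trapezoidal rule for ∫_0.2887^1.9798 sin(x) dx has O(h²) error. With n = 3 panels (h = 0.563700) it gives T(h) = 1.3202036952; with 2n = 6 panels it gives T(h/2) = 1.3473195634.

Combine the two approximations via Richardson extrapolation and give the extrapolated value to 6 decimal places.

Order 2 gives 2^r = 4 and 2^r − 1 = 3.
4 × 1.3473195634 = 5.3892782536; 5.3892782536 − 1.3202036952 = 4.0690745584
Extrapolated: 4.0690745584 / 3 = 1.3563581861
Gap between inputs: 2.712e-02; correction applied: +0.0090386227.

1.356358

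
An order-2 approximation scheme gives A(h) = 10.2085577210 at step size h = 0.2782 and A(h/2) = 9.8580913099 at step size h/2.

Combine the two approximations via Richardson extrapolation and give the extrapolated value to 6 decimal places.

9.741269

r = 2, so 2^r = 4.
4 × 9.8580913099 = 39.4323652396; 39.4323652396 − 10.2085577210 = 29.2238075186
R = 29.2238075186/3 = 9.7412691729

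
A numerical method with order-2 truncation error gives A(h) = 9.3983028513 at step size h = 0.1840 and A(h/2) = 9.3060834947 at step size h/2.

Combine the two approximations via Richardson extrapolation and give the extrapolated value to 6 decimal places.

Error is O(h^2); halving h shrinks it by 2^2 = 4.
4×9.3060834947 = 37.2243339788; subtract 9.3983028513 → 27.8260311275
(4×9.3060834947 − 9.3983028513)/(4 − 1) = 9.2753437092

9.275344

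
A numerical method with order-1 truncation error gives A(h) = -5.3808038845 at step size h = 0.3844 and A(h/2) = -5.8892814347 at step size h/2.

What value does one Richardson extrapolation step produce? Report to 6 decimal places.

-6.397759

r = 1, so 2^r = 2.
2 × (-5.8892814347) = -11.7785628694; subtract (-5.3808038845) → -6.3977589849
Extrapolated: (-6.3977589849) / 1 = -6.3977589849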